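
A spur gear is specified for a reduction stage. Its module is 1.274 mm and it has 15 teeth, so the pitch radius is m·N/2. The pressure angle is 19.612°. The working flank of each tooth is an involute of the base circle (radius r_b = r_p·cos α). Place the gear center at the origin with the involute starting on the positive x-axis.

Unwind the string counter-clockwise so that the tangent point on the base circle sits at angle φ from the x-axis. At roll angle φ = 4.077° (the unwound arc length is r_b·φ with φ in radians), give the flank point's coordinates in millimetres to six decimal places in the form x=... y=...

x=9.023445 y=0.001080

pitch radius r_p = m·N/2 = 1.274·15/2 = 9.555000
base radius r_b = r_p·cos α = 9.555000·cos 19.612° = 9.000687
roll angle φ = 4.077° = 0.07115707 rad
x = r_b·(cos φ + φ·sin φ) = 9.000687·(0.99746940 + 0.07115707·0.07109704) = 9.023445
y = r_b·(sin φ − φ·cos φ) = 9.000687·(0.07109704 − 0.07115707·0.99746940) = 0.001080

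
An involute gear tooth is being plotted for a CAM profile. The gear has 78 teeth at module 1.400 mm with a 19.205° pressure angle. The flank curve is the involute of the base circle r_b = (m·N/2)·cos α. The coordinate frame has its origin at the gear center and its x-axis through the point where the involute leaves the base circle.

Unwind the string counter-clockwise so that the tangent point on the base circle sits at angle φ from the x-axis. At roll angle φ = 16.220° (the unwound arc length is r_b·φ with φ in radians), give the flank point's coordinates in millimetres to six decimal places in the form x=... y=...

pitch radius r_p = m·N/2 = 1.400·78/2 = 54.600000
base radius r_b = r_p·cos α = 54.600000·cos 19.205° = 51.561383
roll angle φ = 16.220° = 0.28309240 rad
x = r_b·(cos φ + φ·sin φ) = 51.561383·(0.96019624 + 0.28309240·0.27932629) = 53.586270
y = r_b·(sin φ − φ·cos φ) = 51.561383·(0.27932629 − 0.28309240·0.96019624) = 0.386815

x=53.586270 y=0.386815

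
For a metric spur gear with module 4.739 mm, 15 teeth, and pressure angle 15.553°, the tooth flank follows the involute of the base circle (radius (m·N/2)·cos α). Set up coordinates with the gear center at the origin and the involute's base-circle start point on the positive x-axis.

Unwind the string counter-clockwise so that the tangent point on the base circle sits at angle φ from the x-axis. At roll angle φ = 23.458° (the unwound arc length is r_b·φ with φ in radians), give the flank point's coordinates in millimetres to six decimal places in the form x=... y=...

pitch radius r_p = m·N/2 = 4.739·15/2 = 35.542500
base radius r_b = r_p·cos α = 35.542500·cos 15.553° = 34.241035
roll angle φ = 23.458° = 0.40941934 rad
x = r_b·(cos φ + φ·sin φ) = 34.241035·(0.91735213 + 0.40941934·0.39807672) = 36.991700
y = r_b·(sin φ − φ·cos φ) = 34.241035·(0.39807672 − 0.40941934·0.91735213) = 0.770253

x=36.991700 y=0.770253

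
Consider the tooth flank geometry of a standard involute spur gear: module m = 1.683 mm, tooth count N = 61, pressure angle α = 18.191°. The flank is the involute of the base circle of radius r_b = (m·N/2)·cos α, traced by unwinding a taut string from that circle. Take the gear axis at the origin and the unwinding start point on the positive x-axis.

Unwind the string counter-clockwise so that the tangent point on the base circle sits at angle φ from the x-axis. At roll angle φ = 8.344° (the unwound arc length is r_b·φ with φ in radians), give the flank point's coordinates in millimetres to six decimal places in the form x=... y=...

x=49.280389 y=0.050099

pitch radius r_p = m·N/2 = 1.683·61/2 = 51.331500
base radius r_b = r_p·cos α = 51.331500·cos 18.191° = 48.766008
roll angle φ = 8.344° = 0.14563027 rad
x = r_b·(cos φ + φ·sin φ) = 48.766008·(0.98941464 + 0.14563027·0.14511606) = 49.280389
y = r_b·(sin φ − φ·cos φ) = 48.766008·(0.14511606 − 0.14563027·0.98941464) = 0.050099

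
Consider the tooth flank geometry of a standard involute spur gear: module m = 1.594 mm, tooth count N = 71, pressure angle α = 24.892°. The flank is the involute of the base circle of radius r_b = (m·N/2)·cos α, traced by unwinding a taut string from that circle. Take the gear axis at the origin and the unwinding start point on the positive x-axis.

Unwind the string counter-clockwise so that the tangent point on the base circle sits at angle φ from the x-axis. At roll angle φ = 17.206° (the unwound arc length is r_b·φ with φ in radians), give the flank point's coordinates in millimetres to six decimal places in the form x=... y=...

x=53.592809 y=0.459200

pitch radius r_p = m·N/2 = 1.594·71/2 = 56.587000
base radius r_b = r_p·cos α = 56.587000·cos 24.892° = 51.330226
roll angle φ = 17.206° = 0.30030135 rad
x = r_b·(cos φ + φ·sin φ) = 51.330226·(0.95524739 + 0.30030135·0.29580808) = 53.592809
y = r_b·(sin φ − φ·cos φ) = 51.330226·(0.29580808 − 0.30030135·0.95524739) = 0.459200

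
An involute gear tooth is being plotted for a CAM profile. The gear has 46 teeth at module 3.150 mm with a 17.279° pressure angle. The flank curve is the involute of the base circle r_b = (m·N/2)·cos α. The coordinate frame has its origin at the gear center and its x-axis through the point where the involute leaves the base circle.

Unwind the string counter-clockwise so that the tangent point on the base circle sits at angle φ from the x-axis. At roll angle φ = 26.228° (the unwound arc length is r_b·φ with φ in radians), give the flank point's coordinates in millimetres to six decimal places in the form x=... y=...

x=76.053314 y=2.166012

pitch radius r_p = m·N/2 = 3.150·46/2 = 72.450000
base radius r_b = r_p·cos α = 72.450000·cos 17.279° = 69.180312
roll angle φ = 26.228° = 0.45776496 rad
x = r_b·(cos φ + φ·sin φ) = 69.180312·(0.89704250 + 0.45776496·0.44194428) = 76.053314
y = r_b·(sin φ − φ·cos φ) = 69.180312·(0.44194428 − 0.45776496·0.89704250) = 2.166012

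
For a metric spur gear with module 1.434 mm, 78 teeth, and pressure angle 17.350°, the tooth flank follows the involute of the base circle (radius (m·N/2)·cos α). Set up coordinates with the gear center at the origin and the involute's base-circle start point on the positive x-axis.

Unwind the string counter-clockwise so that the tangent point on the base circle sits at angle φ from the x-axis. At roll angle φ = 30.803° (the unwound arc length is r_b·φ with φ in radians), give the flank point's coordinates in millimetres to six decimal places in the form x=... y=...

x=60.547264 y=2.685811

pitch radius r_p = m·N/2 = 1.434·78/2 = 55.926000
base radius r_b = r_p·cos α = 55.926000·cos 17.350° = 53.381419
roll angle φ = 30.803° = 0.53761377 rad
x = r_b·(cos φ + φ·sin φ) = 53.381419·(0.85893309 + 0.53761377·0.51208784) = 60.547264
y = r_b·(sin φ − φ·cos φ) = 53.381419·(0.51208784 − 0.53761377·0.85893309) = 2.685811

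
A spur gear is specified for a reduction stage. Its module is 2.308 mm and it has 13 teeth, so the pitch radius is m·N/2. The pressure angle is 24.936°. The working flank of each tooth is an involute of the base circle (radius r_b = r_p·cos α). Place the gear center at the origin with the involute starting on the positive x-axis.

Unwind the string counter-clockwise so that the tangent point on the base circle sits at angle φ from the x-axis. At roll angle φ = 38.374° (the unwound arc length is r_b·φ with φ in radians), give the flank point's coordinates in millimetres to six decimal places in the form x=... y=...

pitch radius r_p = m·N/2 = 2.308·13/2 = 15.002000
base radius r_b = r_p·cos α = 15.002000·cos 24.936° = 13.603503
roll angle φ = 38.374° = 0.66975265 rad
x = r_b·(cos φ + φ·sin φ) = 13.603503·(0.78397524 + 0.66975265·0.62079209) = 16.320835
y = r_b·(sin φ − φ·cos φ) = 13.603503·(0.62079209 − 0.66975265·0.78397524) = 1.302163

x=16.320835 y=1.302163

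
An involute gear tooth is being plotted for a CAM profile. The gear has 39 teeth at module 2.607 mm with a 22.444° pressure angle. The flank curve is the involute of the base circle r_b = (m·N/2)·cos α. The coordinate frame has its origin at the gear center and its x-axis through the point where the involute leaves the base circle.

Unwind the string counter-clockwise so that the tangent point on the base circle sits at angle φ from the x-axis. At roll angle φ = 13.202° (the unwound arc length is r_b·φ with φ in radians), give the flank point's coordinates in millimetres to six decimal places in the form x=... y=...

x=48.216586 y=0.190585

pitch radius r_p = m·N/2 = 2.607·39/2 = 50.836500
base radius r_b = r_p·cos α = 50.836500·cos 22.444° = 46.985794
roll angle φ = 13.202° = 0.23041837 rad
x = r_b·(cos φ + φ·sin φ) = 46.985794·(0.97357093 + 0.23041837·0.22838485) = 48.216586
y = r_b·(sin φ − φ·cos φ) = 46.985794·(0.22838485 − 0.23041837·0.97357093) = 0.190585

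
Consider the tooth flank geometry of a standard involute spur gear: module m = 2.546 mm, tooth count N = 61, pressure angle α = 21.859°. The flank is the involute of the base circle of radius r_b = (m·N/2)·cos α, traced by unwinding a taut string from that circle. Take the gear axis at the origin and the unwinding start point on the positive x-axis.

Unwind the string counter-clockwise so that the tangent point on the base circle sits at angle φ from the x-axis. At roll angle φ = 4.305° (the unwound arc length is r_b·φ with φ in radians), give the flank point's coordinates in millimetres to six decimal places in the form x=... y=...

x=72.273124 y=0.010184

pitch radius r_p = m·N/2 = 2.546·61/2 = 77.653000
base radius r_b = r_p·cos α = 77.653000·cos 21.859° = 72.069976
roll angle φ = 4.305° = 0.07513642 rad
x = r_b·(cos φ + φ·sin φ) = 72.069976·(0.99717859 + 0.07513642·0.07506575) = 72.273124
y = r_b·(sin φ − φ·cos φ) = 72.069976·(0.07506575 − 0.07513642·0.99717859) = 0.010184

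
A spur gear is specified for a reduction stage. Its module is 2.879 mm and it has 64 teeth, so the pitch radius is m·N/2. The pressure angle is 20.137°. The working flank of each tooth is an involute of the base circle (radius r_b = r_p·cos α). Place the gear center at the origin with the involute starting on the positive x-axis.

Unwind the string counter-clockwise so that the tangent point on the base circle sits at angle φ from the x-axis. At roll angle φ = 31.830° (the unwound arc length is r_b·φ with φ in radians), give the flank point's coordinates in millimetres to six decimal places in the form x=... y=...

pitch radius r_p = m·N/2 = 2.879·64/2 = 92.128000
base radius r_b = r_p·cos α = 92.128000·cos 20.137° = 86.496412
roll angle φ = 31.830° = 0.55553830 rad
x = r_b·(cos φ + φ·sin φ) = 86.496412·(0.84961666 + 0.55553830·0.52740073) = 98.831489
y = r_b·(sin φ − φ·cos φ) = 86.496412·(0.52740073 − 0.55553830·0.84961666) = 4.792431

x=98.831489 y=4.792431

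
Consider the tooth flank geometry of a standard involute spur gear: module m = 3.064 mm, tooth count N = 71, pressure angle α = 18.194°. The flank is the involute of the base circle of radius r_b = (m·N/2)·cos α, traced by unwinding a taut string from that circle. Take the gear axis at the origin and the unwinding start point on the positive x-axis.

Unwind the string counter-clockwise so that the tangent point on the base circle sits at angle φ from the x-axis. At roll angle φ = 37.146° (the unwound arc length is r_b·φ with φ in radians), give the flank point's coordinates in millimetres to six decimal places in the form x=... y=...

x=122.821269 y=8.997559

pitch radius r_p = m·N/2 = 3.064·71/2 = 108.772000
base radius r_b = r_p·cos α = 108.772000·cos 18.194° = 103.333917
roll angle φ = 37.146° = 0.64832000 rad
x = r_b·(cos φ + φ·sin φ) = 103.333917·(0.79709939 + 0.64832000·0.60384813) = 122.821269
y = r_b·(sin φ − φ·cos φ) = 103.333917·(0.60384813 − 0.64832000·0.79709939) = 8.997559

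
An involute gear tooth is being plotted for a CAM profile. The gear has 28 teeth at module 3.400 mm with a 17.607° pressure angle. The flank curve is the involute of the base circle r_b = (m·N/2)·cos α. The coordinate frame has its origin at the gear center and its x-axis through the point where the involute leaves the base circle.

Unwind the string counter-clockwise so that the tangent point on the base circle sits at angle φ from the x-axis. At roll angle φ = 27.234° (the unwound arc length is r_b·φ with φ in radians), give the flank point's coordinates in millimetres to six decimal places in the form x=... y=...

x=50.209518 y=1.587710

pitch radius r_p = m·N/2 = 3.400·28/2 = 47.600000
base radius r_b = r_p·cos α = 47.600000·cos 17.607° = 45.370117
roll angle φ = 27.234° = 0.47532297 rad
x = r_b·(cos φ + φ·sin φ) = 45.370117·(0.88914497 + 0.47532297·0.45762564) = 50.209518
y = r_b·(sin φ − φ·cos φ) = 45.370117·(0.45762564 − 0.47532297·0.88914497) = 1.587710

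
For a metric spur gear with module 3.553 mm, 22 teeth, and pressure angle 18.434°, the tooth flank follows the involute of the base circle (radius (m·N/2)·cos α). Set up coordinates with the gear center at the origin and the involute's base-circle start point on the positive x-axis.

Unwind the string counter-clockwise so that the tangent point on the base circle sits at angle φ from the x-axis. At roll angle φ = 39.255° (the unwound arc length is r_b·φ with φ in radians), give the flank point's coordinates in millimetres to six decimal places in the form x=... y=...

pitch radius r_p = m·N/2 = 3.553·22/2 = 39.083000
base radius r_b = r_p·cos α = 39.083000·cos 18.434° = 37.077594
roll angle φ = 39.255° = 0.68512900 rad
x = r_b·(cos φ + φ·sin φ) = 37.077594·(0.77433743 + 0.68512900·0.63277290) = 44.784858
y = r_b·(sin φ − φ·cos φ) = 37.077594·(0.63277290 − 0.68512900·0.77433743) = 3.791254

x=44.784858 y=3.791254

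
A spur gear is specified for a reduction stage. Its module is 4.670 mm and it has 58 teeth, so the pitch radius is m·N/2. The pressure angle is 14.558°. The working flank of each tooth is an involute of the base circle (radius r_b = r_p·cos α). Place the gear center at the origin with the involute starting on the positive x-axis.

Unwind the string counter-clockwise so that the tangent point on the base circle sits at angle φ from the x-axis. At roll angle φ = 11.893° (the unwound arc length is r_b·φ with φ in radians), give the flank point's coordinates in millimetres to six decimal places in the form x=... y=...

pitch radius r_p = m·N/2 = 4.670·58/2 = 135.430000
base radius r_b = r_p·cos α = 135.430000·cos 14.558° = 131.081842
roll angle φ = 11.893° = 0.20757201 rad
x = r_b·(cos φ + φ·sin φ) = 131.081842·(0.97853417 + 0.20757201·0.20608464) = 133.875402
y = r_b·(sin φ − φ·cos φ) = 131.081842·(0.20608464 − 0.20757201·0.97853417) = 0.389095

x=133.875402 y=0.389095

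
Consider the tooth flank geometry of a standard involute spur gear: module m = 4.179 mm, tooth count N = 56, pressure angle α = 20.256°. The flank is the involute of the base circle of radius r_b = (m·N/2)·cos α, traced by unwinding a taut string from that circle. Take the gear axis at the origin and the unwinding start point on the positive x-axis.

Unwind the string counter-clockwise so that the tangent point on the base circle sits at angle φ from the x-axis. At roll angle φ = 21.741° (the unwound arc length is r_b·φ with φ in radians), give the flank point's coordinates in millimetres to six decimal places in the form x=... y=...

pitch radius r_p = m·N/2 = 4.179·56/2 = 117.012000
base radius r_b = r_p·cos α = 117.012000·cos 20.256° = 109.775403
roll angle φ = 21.741° = 0.37945203 rad
x = r_b·(cos φ + φ·sin φ) = 109.775403·(0.92886775 + 0.37945203·0.37041154) = 117.396139
y = r_b·(sin φ − φ·cos φ) = 109.775403·(0.37041154 − 0.37945203·0.92886775) = 1.970554

x=117.396139 y=1.970554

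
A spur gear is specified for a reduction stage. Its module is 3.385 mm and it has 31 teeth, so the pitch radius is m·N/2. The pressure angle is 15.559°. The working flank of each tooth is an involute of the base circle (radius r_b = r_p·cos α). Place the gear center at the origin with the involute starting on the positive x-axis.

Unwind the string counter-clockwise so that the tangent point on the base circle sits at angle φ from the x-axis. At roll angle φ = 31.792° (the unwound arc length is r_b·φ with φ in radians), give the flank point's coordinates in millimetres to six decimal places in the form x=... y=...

pitch radius r_p = m·N/2 = 3.385·31/2 = 52.467500
base radius r_b = r_p·cos α = 52.467500·cos 15.559° = 50.544816
roll angle φ = 31.792° = 0.55487508 rad
x = r_b·(cos φ + φ·sin φ) = 50.544816·(0.84996626 + 0.55487508·0.52683712) = 57.737093
y = r_b·(sin φ − φ·cos φ) = 50.544816·(0.52683712 − 0.55487508·0.84996626) = 2.790682

x=57.737093 y=2.790682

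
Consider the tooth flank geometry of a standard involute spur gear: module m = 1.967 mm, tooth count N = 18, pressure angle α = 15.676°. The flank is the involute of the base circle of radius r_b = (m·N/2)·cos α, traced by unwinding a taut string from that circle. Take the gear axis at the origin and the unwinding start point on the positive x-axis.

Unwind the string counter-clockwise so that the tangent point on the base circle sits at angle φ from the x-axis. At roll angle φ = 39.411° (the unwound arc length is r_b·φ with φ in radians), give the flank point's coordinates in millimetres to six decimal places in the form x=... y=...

x=20.612201 y=1.763029

pitch radius r_p = m·N/2 = 1.967·18/2 = 17.703000
base radius r_b = r_p·cos α = 17.703000·cos 15.676° = 17.044537
roll angle φ = 39.411° = 0.68785171 rad
x = r_b·(cos φ + φ·sin φ) = 17.044537·(0.77261170 + 0.68785171·0.63487886) = 20.612201
y = r_b·(sin φ − φ·cos φ) = 17.044537·(0.63487886 − 0.68785171·0.77261170) = 1.763029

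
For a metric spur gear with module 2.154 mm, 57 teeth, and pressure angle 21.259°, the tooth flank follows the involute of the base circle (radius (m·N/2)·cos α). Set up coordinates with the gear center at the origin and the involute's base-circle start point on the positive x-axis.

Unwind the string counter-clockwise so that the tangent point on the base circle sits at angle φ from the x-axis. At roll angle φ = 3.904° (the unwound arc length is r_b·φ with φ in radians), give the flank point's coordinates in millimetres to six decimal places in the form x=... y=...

pitch radius r_p = m·N/2 = 2.154·57/2 = 61.389000
base radius r_b = r_p·cos α = 61.389000·cos 21.259° = 57.211535
roll angle φ = 3.904° = 0.06813765 rad
x = r_b·(cos φ + φ·sin φ) = 57.211535·(0.99767953 + 0.06813765·0.06808494) = 57.344190
y = r_b·(sin φ − φ·cos φ) = 57.211535·(0.06808494 − 0.06813765·0.99767953) = 0.006030

x=57.344190 y=0.006030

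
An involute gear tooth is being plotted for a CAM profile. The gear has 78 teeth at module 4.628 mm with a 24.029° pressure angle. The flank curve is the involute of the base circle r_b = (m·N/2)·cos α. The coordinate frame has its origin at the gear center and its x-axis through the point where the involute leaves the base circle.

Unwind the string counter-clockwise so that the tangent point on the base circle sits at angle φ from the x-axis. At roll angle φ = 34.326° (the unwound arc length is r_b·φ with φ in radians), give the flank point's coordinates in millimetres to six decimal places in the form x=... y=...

pitch radius r_p = m·N/2 = 4.628·78/2 = 180.492000
base radius r_b = r_p·cos α = 180.492000·cos 24.029° = 164.850468
roll angle φ = 34.326° = 0.59910172 rad
x = r_b·(cos φ + φ·sin φ) = 164.850468·(0.82584249 + 0.59910172·0.56390086) = 191.832610
y = r_b·(sin φ − φ·cos φ) = 164.850468·(0.56390086 − 0.59910172·0.82584249) = 11.397301

x=191.832610 y=11.397301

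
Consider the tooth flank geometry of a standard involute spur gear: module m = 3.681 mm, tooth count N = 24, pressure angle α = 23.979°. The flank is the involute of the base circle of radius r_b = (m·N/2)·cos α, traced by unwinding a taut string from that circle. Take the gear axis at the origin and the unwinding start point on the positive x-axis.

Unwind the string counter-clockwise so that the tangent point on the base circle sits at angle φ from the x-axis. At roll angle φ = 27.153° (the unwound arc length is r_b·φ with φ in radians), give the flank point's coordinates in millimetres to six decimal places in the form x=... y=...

x=44.640592 y=1.399997

pitch radius r_p = m·N/2 = 3.681·24/2 = 44.172000
base radius r_b = r_p·cos α = 44.172000·cos 23.979° = 40.359712
roll angle φ = 27.153° = 0.47390925 rad
x = r_b·(cos φ + φ·sin φ) = 40.359712·(0.88979103 + 0.47390925·0.45636818) = 44.640592
y = r_b·(sin φ − φ·cos φ) = 40.359712·(0.45636818 − 0.47390925·0.88979103) = 1.399997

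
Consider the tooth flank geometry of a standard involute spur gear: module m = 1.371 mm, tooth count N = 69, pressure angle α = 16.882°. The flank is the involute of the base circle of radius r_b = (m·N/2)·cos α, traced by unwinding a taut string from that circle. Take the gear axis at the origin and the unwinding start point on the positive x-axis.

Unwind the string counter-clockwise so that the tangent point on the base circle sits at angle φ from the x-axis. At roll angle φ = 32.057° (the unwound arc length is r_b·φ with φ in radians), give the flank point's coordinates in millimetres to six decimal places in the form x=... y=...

x=51.800553 y=2.560638

pitch radius r_p = m·N/2 = 1.371·69/2 = 47.299500
base radius r_b = r_p·cos α = 47.299500·cos 16.882° = 45.261122
roll angle φ = 32.057° = 0.55950020 rad
x = r_b·(cos φ + φ·sin φ) = 45.261122·(0.84752049 + 0.55950020·0.53076267) = 51.800553
y = r_b·(sin φ − φ·cos φ) = 45.261122·(0.53076267 − 0.55950020·0.84752049) = 2.560638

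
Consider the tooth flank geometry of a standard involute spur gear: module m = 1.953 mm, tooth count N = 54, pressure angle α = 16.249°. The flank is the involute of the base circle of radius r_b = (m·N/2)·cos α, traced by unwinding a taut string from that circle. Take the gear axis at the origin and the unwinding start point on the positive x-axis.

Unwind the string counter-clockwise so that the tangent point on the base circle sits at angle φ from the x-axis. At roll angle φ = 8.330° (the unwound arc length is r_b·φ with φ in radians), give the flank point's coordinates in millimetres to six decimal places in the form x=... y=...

pitch radius r_p = m·N/2 = 1.953·54/2 = 52.731000
base radius r_b = r_p·cos α = 52.731000·cos 16.249° = 50.624646
roll angle φ = 8.330° = 0.14538593 rad
x = r_b·(cos φ + φ·sin φ) = 50.624646·(0.98945007 + 0.14538593·0.14487430) = 51.156851
y = r_b·(sin φ − φ·cos φ) = 50.624646·(0.14487430 − 0.14538593·0.98945007) = 0.051748

x=51.156851 y=0.051748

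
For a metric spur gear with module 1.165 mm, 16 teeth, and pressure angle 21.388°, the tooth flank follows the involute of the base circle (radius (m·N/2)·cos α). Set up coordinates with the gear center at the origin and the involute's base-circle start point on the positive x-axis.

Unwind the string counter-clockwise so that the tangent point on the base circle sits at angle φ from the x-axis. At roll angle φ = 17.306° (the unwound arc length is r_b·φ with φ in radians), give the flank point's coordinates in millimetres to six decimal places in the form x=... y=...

pitch radius r_p = m·N/2 = 1.165·16/2 = 9.320000
base radius r_b = r_p·cos α = 9.320000·cos 21.388° = 8.678152
roll angle φ = 17.306° = 0.30204668 rad
x = r_b·(cos φ + φ·sin φ) = 8.678152·(0.95472965 + 0.30204668·0.29747485) = 9.065032
y = r_b·(sin φ − φ·cos φ) = 8.678152·(0.29747485 − 0.30204668·0.95472965) = 0.078988

x=9.065032 y=0.078988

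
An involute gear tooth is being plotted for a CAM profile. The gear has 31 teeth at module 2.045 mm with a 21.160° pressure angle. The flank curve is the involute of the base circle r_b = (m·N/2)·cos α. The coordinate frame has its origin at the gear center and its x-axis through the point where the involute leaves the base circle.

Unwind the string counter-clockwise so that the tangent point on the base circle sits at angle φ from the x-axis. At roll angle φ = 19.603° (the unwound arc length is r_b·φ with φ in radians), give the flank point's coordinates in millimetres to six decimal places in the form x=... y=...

x=31.240157 y=0.390028

pitch radius r_p = m·N/2 = 2.045·31/2 = 31.697500
base radius r_b = r_p·cos α = 31.697500·cos 21.160° = 29.560329
roll angle φ = 19.603° = 0.34213689 rad
x = r_b·(cos φ + φ·sin φ) = 29.560329·(0.94203989 + 0.34213689·0.33550090) = 31.240157
y = r_b·(sin φ − φ·cos φ) = 29.560329·(0.33550090 − 0.34213689·0.94203989) = 0.390028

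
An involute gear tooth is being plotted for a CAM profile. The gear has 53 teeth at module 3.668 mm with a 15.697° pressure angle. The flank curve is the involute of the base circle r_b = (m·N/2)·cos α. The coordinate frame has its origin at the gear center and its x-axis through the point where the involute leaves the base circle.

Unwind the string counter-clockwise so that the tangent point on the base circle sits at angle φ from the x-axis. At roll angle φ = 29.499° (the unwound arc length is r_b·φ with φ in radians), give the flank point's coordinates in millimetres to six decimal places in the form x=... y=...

x=105.169536 y=4.145201

pitch radius r_p = m·N/2 = 3.668·53/2 = 97.202000
base radius r_b = r_p·cos α = 97.202000·cos 15.697° = 93.576940
roll angle φ = 29.499° = 0.51485468 rad
x = r_b·(cos φ + φ·sin φ) = 93.576940·(0.87036429 + 0.51485468·0.49240837) = 105.169536
y = r_b·(sin φ − φ·cos φ) = 93.576940·(0.49240837 − 0.51485468·0.87036429) = 4.145201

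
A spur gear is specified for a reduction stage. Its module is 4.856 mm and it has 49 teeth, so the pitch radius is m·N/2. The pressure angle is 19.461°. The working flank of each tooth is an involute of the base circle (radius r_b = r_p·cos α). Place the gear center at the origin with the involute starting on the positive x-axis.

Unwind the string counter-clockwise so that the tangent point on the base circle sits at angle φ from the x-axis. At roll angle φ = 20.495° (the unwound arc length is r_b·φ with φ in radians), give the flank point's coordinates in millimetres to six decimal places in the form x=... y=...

pitch radius r_p = m·N/2 = 4.856·49/2 = 118.972000
base radius r_b = r_p·cos α = 118.972000·cos 19.461° = 112.174950
roll angle φ = 20.495° = 0.35770523 rad
x = r_b·(cos φ + φ·sin φ) = 112.174950·(0.93670275 + 0.35770523·0.35012564) = 119.123573
y = r_b·(sin φ − φ·cos φ) = 112.174950·(0.35012564 − 0.35770523·0.93670275) = 1.689598

x=119.123573 y=1.689598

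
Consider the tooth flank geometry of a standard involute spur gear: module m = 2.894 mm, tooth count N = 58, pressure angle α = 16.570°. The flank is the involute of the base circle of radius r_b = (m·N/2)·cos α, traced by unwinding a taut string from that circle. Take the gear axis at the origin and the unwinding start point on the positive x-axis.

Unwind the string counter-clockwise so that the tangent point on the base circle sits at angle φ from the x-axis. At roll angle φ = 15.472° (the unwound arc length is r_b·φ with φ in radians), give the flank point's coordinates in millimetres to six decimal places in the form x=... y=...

x=83.320349 y=0.524150

pitch radius r_p = m·N/2 = 2.894·58/2 = 83.926000
base radius r_b = r_p·cos α = 83.926000·cos 16.570° = 80.440724
roll angle φ = 15.472° = 0.27003734 rad
x = r_b·(cos φ + φ·sin φ) = 80.440724·(0.96376094 + 0.27003734·0.26676743) = 83.320349
y = r_b·(sin φ − φ·cos φ) = 80.440724·(0.26676743 − 0.27003734·0.96376094) = 0.524150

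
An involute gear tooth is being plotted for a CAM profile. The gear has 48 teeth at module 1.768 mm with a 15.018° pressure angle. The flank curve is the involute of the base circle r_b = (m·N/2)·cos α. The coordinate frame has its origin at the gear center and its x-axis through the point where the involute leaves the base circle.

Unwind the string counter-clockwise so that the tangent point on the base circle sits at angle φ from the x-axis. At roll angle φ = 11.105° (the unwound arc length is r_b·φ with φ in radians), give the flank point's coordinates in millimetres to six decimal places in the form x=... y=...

pitch radius r_p = m·N/2 = 1.768·48/2 = 42.432000
base radius r_b = r_p·cos α = 42.432000·cos 15.018° = 40.982712
roll angle φ = 11.105° = 0.19381881 rad
x = r_b·(cos φ + φ·sin φ) = 40.982712·(0.98127586 + 0.19381881·0.19260760) = 41.745271
y = r_b·(sin φ − φ·cos φ) = 40.982712·(0.19260760 − 0.19381881·0.98127586) = 0.099091

x=41.745271 y=0.099091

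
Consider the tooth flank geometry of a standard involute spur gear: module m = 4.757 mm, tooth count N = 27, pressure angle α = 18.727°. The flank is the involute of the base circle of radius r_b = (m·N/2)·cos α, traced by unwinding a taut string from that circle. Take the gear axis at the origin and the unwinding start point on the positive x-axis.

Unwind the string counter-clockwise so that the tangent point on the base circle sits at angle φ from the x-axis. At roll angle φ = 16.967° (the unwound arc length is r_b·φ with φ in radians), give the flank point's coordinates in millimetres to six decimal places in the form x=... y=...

pitch radius r_p = m·N/2 = 4.757·27/2 = 64.219500
base radius r_b = r_p·cos α = 64.219500·cos 18.727° = 60.819661
roll angle φ = 16.967° = 0.29613001 rad
x = r_b·(cos φ + φ·sin φ) = 60.819661·(0.95647299 + 0.29613001·0.29182086) = 63.428211
y = r_b·(sin φ − φ·cos φ) = 60.819661·(0.29182086 − 0.29613001·0.95647299) = 0.521863

x=63.428211 y=0.521863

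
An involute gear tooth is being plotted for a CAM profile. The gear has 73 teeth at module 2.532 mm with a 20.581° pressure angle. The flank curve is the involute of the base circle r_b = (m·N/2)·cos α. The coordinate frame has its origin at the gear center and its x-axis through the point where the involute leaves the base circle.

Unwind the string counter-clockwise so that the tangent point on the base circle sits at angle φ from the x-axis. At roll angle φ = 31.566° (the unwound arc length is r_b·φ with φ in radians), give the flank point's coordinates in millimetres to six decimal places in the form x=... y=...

x=98.670253 y=4.677826

pitch radius r_p = m·N/2 = 2.532·73/2 = 92.418000
base radius r_b = r_p·cos α = 92.418000·cos 20.581° = 86.519528
roll angle φ = 31.566° = 0.55093063 rad
x = r_b·(cos φ + φ·sin φ) = 86.519528·(0.85203772 + 0.55093063·0.52348039) = 98.670253
y = r_b·(sin φ − φ·cos φ) = 86.519528·(0.52348039 − 0.55093063·0.85203772) = 4.677826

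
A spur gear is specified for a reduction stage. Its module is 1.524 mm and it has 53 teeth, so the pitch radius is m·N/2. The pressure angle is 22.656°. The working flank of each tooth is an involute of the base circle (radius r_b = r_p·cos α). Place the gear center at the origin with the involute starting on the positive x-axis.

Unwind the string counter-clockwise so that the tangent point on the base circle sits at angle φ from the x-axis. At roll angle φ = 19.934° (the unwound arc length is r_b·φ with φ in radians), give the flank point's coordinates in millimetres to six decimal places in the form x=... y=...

pitch radius r_p = m·N/2 = 1.524·53/2 = 40.386000
base radius r_b = r_p·cos α = 40.386000·cos 22.656° = 37.269581
roll angle φ = 19.934° = 0.34791393 rad
x = r_b·(cos φ + φ·sin φ) = 37.269581·(0.94008598 + 0.34791393·0.34093747) = 39.457412
y = r_b·(sin φ − φ·cos φ) = 37.269581·(0.34093747 − 0.34791393·0.94008598) = 0.516872

x=39.457412 y=0.516872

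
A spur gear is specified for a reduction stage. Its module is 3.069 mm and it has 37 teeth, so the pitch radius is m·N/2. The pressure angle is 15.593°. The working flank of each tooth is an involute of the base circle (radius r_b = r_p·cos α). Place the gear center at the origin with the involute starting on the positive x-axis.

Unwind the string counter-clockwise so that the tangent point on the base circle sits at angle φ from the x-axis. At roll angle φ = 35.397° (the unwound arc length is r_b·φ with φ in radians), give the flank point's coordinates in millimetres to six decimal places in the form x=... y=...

x=64.148146 y=4.136434

pitch radius r_p = m·N/2 = 3.069·37/2 = 56.776500
base radius r_b = r_p·cos α = 56.776500·cos 15.593° = 54.686864
roll angle φ = 35.397° = 0.61779420 rad
x = r_b·(cos φ + φ·sin φ) = 54.686864·(0.81515813 + 0.61779420·0.57923849) = 64.148146
y = r_b·(sin φ − φ·cos φ) = 54.686864·(0.57923849 − 0.61779420·0.81515813) = 4.136434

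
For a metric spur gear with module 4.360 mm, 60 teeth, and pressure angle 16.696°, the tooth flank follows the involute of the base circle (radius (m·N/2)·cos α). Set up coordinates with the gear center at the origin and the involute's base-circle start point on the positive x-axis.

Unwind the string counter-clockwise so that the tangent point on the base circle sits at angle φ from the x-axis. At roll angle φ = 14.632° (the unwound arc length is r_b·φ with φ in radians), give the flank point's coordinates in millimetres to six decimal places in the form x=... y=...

x=129.304832 y=0.691017

pitch radius r_p = m·N/2 = 4.360·60/2 = 130.800000
base radius r_b = r_p·cos α = 130.800000·cos 16.696° = 125.285806
roll angle φ = 14.632° = 0.25537658 rad
x = r_b·(cos φ + φ·sin φ) = 125.285806·(0.96756824 + 0.25537658·0.25260979) = 129.304832
y = r_b·(sin φ − φ·cos φ) = 125.285806·(0.25260979 − 0.25537658·0.96756824) = 0.691017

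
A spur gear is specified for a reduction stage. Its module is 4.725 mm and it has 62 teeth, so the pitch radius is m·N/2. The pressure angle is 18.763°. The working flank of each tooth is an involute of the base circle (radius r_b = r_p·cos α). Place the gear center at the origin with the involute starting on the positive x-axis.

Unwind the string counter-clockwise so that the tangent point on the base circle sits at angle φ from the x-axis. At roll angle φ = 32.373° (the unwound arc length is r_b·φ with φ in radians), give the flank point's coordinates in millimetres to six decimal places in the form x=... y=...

x=159.093155 y=8.075684

pitch radius r_p = m·N/2 = 4.725·62/2 = 146.475000
base radius r_b = r_p·cos α = 146.475000·cos 18.763° = 138.690904
roll angle φ = 32.373° = 0.56501544 rad
x = r_b·(cos φ + φ·sin φ) = 138.690904·(0.84458033 + 0.56501544·0.53542886) = 159.093155
y = r_b·(sin φ − φ·cos φ) = 138.690904·(0.53542886 − 0.56501544·0.84458033) = 8.075684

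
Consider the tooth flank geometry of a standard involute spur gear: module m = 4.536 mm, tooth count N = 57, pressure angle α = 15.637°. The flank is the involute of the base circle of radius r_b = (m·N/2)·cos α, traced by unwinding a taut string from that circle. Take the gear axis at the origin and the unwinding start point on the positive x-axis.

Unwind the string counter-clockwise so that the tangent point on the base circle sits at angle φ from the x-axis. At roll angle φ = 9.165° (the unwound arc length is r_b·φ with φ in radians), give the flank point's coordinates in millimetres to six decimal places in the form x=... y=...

x=126.073835 y=0.169409

pitch radius r_p = m·N/2 = 4.536·57/2 = 129.276000
base radius r_b = r_p·cos α = 129.276000·cos 15.637° = 124.491328
roll angle φ = 9.165° = 0.15995943 rad
x = r_b·(cos φ + φ·sin φ) = 124.491328·(0.98723375 + 0.15995943·0.15927815) = 126.073835
y = r_b·(sin φ − φ·cos φ) = 124.491328·(0.15927815 − 0.15995943·0.98723375) = 0.169409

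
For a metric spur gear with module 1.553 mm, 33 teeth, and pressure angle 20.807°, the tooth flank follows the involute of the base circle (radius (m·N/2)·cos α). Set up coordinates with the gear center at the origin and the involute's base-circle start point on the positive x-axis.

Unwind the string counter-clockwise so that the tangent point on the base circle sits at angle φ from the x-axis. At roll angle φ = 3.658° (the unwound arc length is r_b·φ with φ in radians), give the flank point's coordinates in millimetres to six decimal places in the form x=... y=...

pitch radius r_p = m·N/2 = 1.553·33/2 = 25.624500
base radius r_b = r_p·cos α = 25.624500·cos 20.807° = 23.953329
roll angle φ = 3.658° = 0.06384414 rad
x = r_b·(cos φ + φ·sin φ) = 23.953329·(0.99796265 + 0.06384414·0.06380078) = 24.002097
y = r_b·(sin φ − φ·cos φ) = 23.953329·(0.06380078 − 0.06384414·0.99796265) = 0.002077

x=24.002097 y=0.002077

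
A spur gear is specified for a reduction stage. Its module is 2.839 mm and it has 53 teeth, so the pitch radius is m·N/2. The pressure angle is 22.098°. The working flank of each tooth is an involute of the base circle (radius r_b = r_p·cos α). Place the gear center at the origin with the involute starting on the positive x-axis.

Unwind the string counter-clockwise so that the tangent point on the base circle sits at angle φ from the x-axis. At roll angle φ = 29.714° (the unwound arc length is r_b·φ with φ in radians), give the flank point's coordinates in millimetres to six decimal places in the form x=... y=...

x=78.460008 y=3.154603

pitch radius r_p = m·N/2 = 2.839·53/2 = 75.233500
base radius r_b = r_p·cos α = 75.233500·cos 22.098° = 69.706980
roll angle φ = 29.714° = 0.51860713 rad
x = r_b·(cos φ + φ·sin φ) = 69.706980·(0.86851043 + 0.51860713·0.49567090) = 78.460008
y = r_b·(sin φ − φ·cos φ) = 69.706980·(0.49567090 − 0.51860713·0.86851043) = 3.154603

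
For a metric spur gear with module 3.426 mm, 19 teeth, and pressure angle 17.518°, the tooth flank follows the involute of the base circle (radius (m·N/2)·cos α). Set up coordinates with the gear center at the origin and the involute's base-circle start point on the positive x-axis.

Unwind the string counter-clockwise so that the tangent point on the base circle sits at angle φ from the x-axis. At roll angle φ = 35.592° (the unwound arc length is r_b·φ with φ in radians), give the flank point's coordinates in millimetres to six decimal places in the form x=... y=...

pitch radius r_p = m·N/2 = 3.426·19/2 = 32.547000
base radius r_b = r_p·cos α = 32.547000·cos 17.518° = 31.037549
roll angle φ = 35.592° = 0.62119759 rad
x = r_b·(cos φ + φ·sin φ) = 31.037549·(0.81318203 + 0.62119759·0.58200943) = 36.460582
y = r_b·(sin φ − φ·cos φ) = 31.037549·(0.58200943 − 0.62119759·0.81318203) = 2.385630

x=36.460582 y=2.385630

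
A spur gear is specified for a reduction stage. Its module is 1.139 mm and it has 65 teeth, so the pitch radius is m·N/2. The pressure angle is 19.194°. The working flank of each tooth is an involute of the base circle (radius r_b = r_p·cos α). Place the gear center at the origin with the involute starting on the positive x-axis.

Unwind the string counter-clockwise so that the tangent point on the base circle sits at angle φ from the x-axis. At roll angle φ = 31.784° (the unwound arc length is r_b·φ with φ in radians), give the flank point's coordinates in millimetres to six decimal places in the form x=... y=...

x=39.932021 y=1.928771

pitch radius r_p = m·N/2 = 1.139·65/2 = 37.017500
base radius r_b = r_p·cos α = 37.017500·cos 19.194° = 34.959727
roll angle φ = 31.784° = 0.55473545 rad
x = r_b·(cos φ + φ·sin φ) = 34.959727·(0.85003981 + 0.55473545·0.52671844) = 39.932021
y = r_b·(sin φ − φ·cos φ) = 34.959727·(0.52671844 − 0.55473545·0.85003981) = 1.928771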